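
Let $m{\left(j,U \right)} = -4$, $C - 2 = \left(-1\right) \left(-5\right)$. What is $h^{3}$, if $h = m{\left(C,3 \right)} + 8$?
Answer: $64$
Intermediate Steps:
$C = 7$ ($C = 2 - -5 = 2 + 5 = 7$)
$h = 4$ ($h = -4 + 8 = 4$)
$h^{3} = 4^{3} = 64$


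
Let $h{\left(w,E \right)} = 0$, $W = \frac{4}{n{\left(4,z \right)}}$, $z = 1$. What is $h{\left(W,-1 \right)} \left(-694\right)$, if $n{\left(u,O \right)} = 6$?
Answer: $0$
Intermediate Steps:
$W = \frac{2}{3}$ ($W = \frac{4}{6} = 4 \cdot \frac{1}{6} = \frac{2}{3} \approx 0.66667$)
$h{\left(W,-1 \right)} \left(-694\right) = 0 \left(-694\right) = 0$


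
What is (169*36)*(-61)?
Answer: -371124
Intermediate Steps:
(169*36)*(-61) = 6084*(-61) = -371124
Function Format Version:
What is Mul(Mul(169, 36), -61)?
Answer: -371124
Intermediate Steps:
Mul(Mul(169, 36), -61) = Mul(6084, -61) = -371124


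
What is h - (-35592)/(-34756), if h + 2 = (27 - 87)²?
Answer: 31254124/8689 ≈ 3597.0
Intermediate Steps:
h = 3598 (h = -2 + (27 - 87)² = -2 + (-60)² = -2 + 3600 = 3598)
h - (-35592)/(-34756) = 3598 - (-35592)/(-34756) = 3598 - (-35592)*(-1)/34756 = 3598 - 1*8898/8689 = 3598 - 8898/8689 = 31254124/8689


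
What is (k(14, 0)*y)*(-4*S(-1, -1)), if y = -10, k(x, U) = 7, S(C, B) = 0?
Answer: 0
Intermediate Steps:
(k(14, 0)*y)*(-4*S(-1, -1)) = (7*(-10))*(-4*0) = -70*0 = 0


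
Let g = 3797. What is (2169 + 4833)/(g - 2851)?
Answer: 3501/473 ≈ 7.4017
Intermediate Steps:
(2169 + 4833)/(g - 2851) = (2169 + 4833)/(3797 - 2851) = 7002/946 = 7002*(1/946) = 3501/473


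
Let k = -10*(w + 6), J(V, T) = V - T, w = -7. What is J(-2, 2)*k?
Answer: -40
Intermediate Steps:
k = 10 (k = -10*(-7 + 6) = -10*(-1) = 10)
J(-2, 2)*k = (-2 - 1*2)*10 = (-2 - 2)*10 = -4*10 = -40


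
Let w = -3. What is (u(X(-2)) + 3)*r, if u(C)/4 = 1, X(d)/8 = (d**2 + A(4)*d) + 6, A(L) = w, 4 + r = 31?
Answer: 189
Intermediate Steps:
r = 27 (r = -4 + 31 = 27)
A(L) = -3
X(d) = 48 - 24*d + 8*d**2 (X(d) = 8*((d**2 - 3*d) + 6) = 8*(6 + d**2 - 3*d) = 48 - 24*d + 8*d**2)
u(C) = 4 (u(C) = 4*1 = 4)
(u(X(-2)) + 3)*r = (4 + 3)*27 = 7*27 = 189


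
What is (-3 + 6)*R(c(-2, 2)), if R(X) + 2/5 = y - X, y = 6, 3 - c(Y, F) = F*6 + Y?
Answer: 189/5 ≈ 37.800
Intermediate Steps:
c(Y, F) = 3 - Y - 6*F (c(Y, F) = 3 - (F*6 + Y) = 3 - (6*F + Y) = 3 - (Y + 6*F) = 3 + (-Y - 6*F) = 3 - Y - 6*F)
R(X) = 28/5 - X (R(X) = -⅖ + (6 - X) = 28/5 - X)
(-3 + 6)*R(c(-2, 2)) = (-3 + 6)*(28/5 - (3 - 1*(-2) - 6*2)) = 3*(28/5 - (3 + 2 - 12)) = 3*(28/5 - 1*(-7)) = 3*(28/5 + 7) = 3*(63/5) = 189/5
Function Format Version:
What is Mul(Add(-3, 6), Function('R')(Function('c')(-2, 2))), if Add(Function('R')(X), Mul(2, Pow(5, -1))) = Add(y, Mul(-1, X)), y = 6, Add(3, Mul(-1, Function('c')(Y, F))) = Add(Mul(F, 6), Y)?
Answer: Rational(189, 5) ≈ 37.800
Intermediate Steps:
Function('c')(Y, F) = Add(3, Mul(-1, Y), Mul(-6, F)) (Function('c')(Y, F) = Add(3, Mul(-1, Add(Mul(F, 6), Y))) = Add(3, Mul(-1, Add(Mul(6, F), Y))) = Add(3, Mul(-1, Add(Y, Mul(6, F)))) = Add(3, Add(Mul(-1, Y), Mul(-6, F))) = Add(3, Mul(-1, Y), Mul(-6, F)))
Function('R')(X) = Add(Rational(28, 5), Mul(-1, X)) (Function('R')(X) = Add(Rational(-2, 5), Add(6, Mul(-1, X))) = Add(Rational(28, 5), Mul(-1, X)))
Mul(Add(-3, 6), Function('R')(Function('c')(-2, 2))) = Mul(Add(-3, 6), Add(Rational(28, 5), Mul(-1, Add(3, Mul(-1, -2), Mul(-6, 2))))) = Mul(3, Add(Rational(28, 5), Mul(-1, Add(3, 2, -12)))) = Mul(3, Add(Rational(28, 5), Mul(-1, -7))) = Mul(3, Add(Rational(28, 5), 7)) = Mul(3, Rational(63, 5)) = Rational(189, 5)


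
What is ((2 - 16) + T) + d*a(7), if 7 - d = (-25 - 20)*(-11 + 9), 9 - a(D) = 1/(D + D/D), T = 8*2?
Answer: -5877/8 ≈ -734.63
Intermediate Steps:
T = 16
a(D) = 9 - 1/(1 + D) (a(D) = 9 - 1/(D + D/D) = 9 - 1/(D + 1) = 9 - 1/(1 + D))
d = -83 (d = 7 - (-25 - 20)*(-11 + 9) = 7 - (-45)*(-2) = 7 - 1*90 = 7 - 90 = -83)
((2 - 16) + T) + d*a(7) = ((2 - 16) + 16) - 83*(8 + 9*7)/(1 + 7) = (-14 + 16) - 83*(8 + 63)/8 = 2 - 83*71/8 = 2 - 5893/8 = -5877/8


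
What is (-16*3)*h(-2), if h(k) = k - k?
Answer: 0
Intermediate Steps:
h(k) = 0
(-16*3)*h(-2) = -16*3*0 = -48*0 = 0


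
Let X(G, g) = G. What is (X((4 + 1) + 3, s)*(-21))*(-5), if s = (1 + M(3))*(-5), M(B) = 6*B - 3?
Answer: 840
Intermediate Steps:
M(B) = -3 + 6*B
s = -80 (s = (1 + (-3 + 6*3))*(-5) = (1 + (-3 + 18))*(-5) = (1 + 15)*(-5) = 16*(-5) = -80)
(X((4 + 1) + 3, s)*(-21))*(-5) = (((4 + 1) + 3)*(-21))*(-5) = ((5 + 3)*(-21))*(-5) = (8*(-21))*(-5) = -168*(-5) = 840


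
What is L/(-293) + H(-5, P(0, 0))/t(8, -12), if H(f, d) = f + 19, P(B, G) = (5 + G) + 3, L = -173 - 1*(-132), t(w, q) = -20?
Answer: -1641/2930 ≈ -0.56007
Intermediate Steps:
L = -41 (L = -173 + 132 = -41)
P(B, G) = 8 + G
H(f, d) = 19 + f
L/(-293) + H(-5, P(0, 0))/t(8, -12) = -41/(-293) + (19 - 5)/(-20) = -41*(-1/293) + 14*(-1/20) = 41/293 - 7/10 = -1641/2930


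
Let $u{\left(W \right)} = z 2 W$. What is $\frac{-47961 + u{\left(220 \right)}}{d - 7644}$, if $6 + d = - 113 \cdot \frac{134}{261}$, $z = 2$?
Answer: $\frac{12288141}{2011792} \approx 6.1081$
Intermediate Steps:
$u{\left(W \right)} = 4 W$ ($u{\left(W \right)} = 2 \cdot 2 W = 4 W$)
$d = - \frac{16708}{261}$ ($d = -6 - 113 \cdot \frac{134}{261} = -6 - 113 \cdot 134 \cdot \frac{1}{261} = -6 - \frac{15142}{261} = - \frac{16708}{261} \approx -64.015$)
$\frac{-47961 + u{\left(220 \right)}}{d - 7644} = \frac{-47961 + 4 \cdot 220}{- \frac{16708}{261} - 7644} = \frac{-47961 + 880}{- \frac{2011792}{261}} = \left(-47081\right) \left(- \frac{261}{2011792}\right) = \frac{12288141}{2011792}$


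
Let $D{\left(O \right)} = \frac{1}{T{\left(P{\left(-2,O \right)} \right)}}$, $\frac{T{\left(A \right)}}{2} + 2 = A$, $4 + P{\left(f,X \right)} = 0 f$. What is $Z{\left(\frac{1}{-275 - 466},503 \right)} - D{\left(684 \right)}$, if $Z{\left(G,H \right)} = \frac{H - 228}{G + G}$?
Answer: $- \frac{1222649}{12} \approx -1.0189 \cdot 10^{5}$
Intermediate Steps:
$Z{\left(G,H \right)} = \frac{-228 + H}{2 G}$
$P{\left(f,X \right)} = -4$ ($P{\left(f,X \right)} = -4 + 0 f = -4 + 0 = -4$)
$T{\left(A \right)} = -4 + 2 A$
$D{\left(O \right)} = - \frac{1}{12}$ ($D{\left(O \right)} = \frac{1}{-4 + 2 \left(-4\right)} = \frac{1}{-4 - 8} = \frac{1}{-12} = - \frac{1}{12}$)
$Z{\left(\frac{1}{-275 - 466},503 \right)} - D{\left(684 \right)} = \frac{-228 + 503}{2 \frac{1}{-275 - 466}} - - \frac{1}{12} = \frac{1}{2} \frac{1}{\frac{1}{-741}} \cdot 275 + \frac{1}{12} = \frac{1}{2} \frac{1}{- \frac{1}{741}} \cdot 275 + \frac{1}{12} = \frac{1}{2} \left(-741\right) 275 + \frac{1}{12} = - \frac{203775}{2} + \frac{1}{12} = - \frac{1222649}{12}$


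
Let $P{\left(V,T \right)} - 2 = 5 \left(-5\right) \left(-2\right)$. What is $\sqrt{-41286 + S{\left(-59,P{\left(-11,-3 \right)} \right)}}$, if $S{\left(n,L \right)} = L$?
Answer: $i \sqrt{41234} \approx 203.06 i$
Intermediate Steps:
$P{\left(V,T \right)} = 52$ ($P{\left(V,T \right)} = 2 + 5 \left(-5\right) \left(-2\right) = 2 - -50 = 2 + 50 = 52$)
$\sqrt{-41286 + S{\left(-59,P{\left(-11,-3 \right)} \right)}} = \sqrt{-41286 + 52} = \sqrt{-41234} = i \sqrt{41234}$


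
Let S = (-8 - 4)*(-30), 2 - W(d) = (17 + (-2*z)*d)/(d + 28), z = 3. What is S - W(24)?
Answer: 18489/52 ≈ 355.56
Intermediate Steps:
W(d) = 2 - (17 - 6*d)/(28 + d) (W(d) = 2 - (17 + (-2*3)*d)/(d + 28) = 2 - (17 - 6*d)/(28 + d))
S = 360 (S = -12*(-30) = 360)
S - W(24) = 360 - (39 + 8*24)/(28 + 24) = 360 - (39 + 192)/52 = 360 - 231/52 = 18489/52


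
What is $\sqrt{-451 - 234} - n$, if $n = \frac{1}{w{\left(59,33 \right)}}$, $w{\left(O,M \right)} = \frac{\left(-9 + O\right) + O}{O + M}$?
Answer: $- \frac{92}{109} + i \sqrt{685} \approx -0.84404 + 26.173 i$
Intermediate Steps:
$w{\left(O,M \right)} = \frac{-9 + 2 O}{M + O}$
$n = \frac{92}{109}$ ($n = \frac{1}{\frac{1}{33 + 59} \left(-9 + 2 \cdot 59\right)} = \frac{1}{\frac{1}{92} \left(-9 + 118\right)} = \frac{1}{\frac{1}{92} \cdot 109} = \frac{1}{\frac{109}{92}} = \frac{92}{109} \approx 0.84404$)
$\sqrt{-451 - 234} - n = \sqrt{-451 - 234} - \frac{92}{109} = \sqrt{-685} - \frac{92}{109} = i \sqrt{685} - \frac{92}{109} = - \frac{92}{109} + i \sqrt{685}$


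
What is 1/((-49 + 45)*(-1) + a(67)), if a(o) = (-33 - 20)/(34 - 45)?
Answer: 11/97 ≈ 0.11340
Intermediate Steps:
a(o) = 53/11 (a(o) = -53/(-11) = -53*(-1/11) = 53/11)
1/((-49 + 45)*(-1) + a(67)) = 1/((-49 + 45)*(-1) + 53/11) = 1/(-4*(-1) + 53/11) = 1/(4 + 53/11) = 1/(97/11) = 11/97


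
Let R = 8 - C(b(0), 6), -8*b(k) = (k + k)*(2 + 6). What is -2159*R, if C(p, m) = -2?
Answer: -21590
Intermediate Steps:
b(k) = -2*k (b(k) = -(k + k)*(2 + 6)/8 = -2*k*8/8 = -2*k)
R = 10 (R = 8 - 1*(-2) = 8 + 2 = 10)
-2159*R = -2159*10 = -21590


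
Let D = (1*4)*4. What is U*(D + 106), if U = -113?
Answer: -13786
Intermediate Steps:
D = 16 (D = 4*4 = 16)
U*(D + 106) = -113*(16 + 106) = -113*122 = -13786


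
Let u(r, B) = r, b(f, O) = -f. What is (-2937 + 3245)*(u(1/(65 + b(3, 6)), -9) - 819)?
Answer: -7819658/31 ≈ -2.5225e+5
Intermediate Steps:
(-2937 + 3245)*(u(1/(65 + b(3, 6)), -9) - 819) = (-2937 + 3245)*(1/(65 - 1*3) - 819) = 308*(1/(65 - 3) - 819) = 308*(1/62 - 819) = 308*(-50777/62) = -7819658/31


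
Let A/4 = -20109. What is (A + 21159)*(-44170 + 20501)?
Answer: 1403027313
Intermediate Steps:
A = -80436 (A = 4*(-20109) = -80436)
(A + 21159)*(-44170 + 20501) = (-80436 + 21159)*(-44170 + 20501) = -59277*(-23669) = 1403027313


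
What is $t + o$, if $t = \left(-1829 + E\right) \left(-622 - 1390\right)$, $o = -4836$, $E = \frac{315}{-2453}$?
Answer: $\frac{9015683516}{2453} \approx 3.6754 \cdot 10^{6}$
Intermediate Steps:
$E = - \frac{315}{2453}$ ($E = 315 \left(- \frac{1}{2453}\right) = - \frac{315}{2453} \approx -0.12841$)
$t = \frac{9027546224}{2453}$ ($t = \left(-1829 - \frac{315}{2453}\right) \left(-622 - 1390\right) = \left(- \frac{4486852}{2453}\right) \left(-2012\right) = \frac{9027546224}{2453} \approx 3.6802 \cdot 10^{6}$)
$t + o = \frac{9027546224}{2453} - 4836 = \frac{9015683516}{2453}$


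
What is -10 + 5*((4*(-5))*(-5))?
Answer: 490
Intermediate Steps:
-10 + 5*((4*(-5))*(-5)) = -10 + 5*(-20*(-5)) = -10 + 5*100 = -10 + 500 = 490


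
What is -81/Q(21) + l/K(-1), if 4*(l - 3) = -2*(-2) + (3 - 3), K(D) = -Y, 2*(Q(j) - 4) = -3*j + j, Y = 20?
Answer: 388/85 ≈ 4.5647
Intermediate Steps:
Q(j) = 4 - j (Q(j) = 4 + (-3*j + j)/2 = 4 + (-2*j)/2 = 4 - j)
K(D) = -20 (K(D) = -1*20 = -20)
l = 4 (l = 3 + (-2*(-2) + (3 - 3))/4 = 3 + (4 + 0)/4 = 3 + (¼)*4 = 3 + 1 = 4)
-81/Q(21) + l/K(-1) = -81/(4 - 1*21) + 4/(-20) = -81/(4 - 21) + 4*(-1/20) = -81/(-17) - ⅕ = -81*(-1/17) - ⅕ = 81/17 - ⅕ = 388/85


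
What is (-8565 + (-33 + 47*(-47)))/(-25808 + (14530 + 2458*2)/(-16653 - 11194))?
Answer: 300942529/718694822 ≈ 0.41873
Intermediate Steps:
(-8565 + (-33 + 47*(-47)))/(-25808 + (14530 + 2458*2)/(-16653 - 11194)) = (-8565 + (-33 - 2209))/(-25808 + (14530 + 4916)/(-27847)) = (-8565 - 2242)/(-25808 + 19446*(-1/27847)) = -10807/(-25808 - 19446/27847) = -10807/(-718694822/27847) = -10807*(-27847/718694822) = 300942529/718694822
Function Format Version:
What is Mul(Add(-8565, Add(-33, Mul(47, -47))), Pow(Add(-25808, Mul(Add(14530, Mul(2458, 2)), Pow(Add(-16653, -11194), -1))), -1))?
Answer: Rational(300942529, 718694822) ≈ 0.41873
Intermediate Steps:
Mul(Add(-8565, Add(-33, Mul(47, -47))), Pow(Add(-25808, Mul(Add(14530, Mul(2458, 2)), Pow(Add(-16653, -11194), -1))), -1)) = Mul(Add(-8565, Add(-33, -2209)), Pow(Add(-25808, Mul(Add(14530, 4916), Pow(-27847, -1))), -1)) = Mul(Add(-8565, -2242), Pow(Add(-25808, Mul(19446, Rational(-1, 27847))), -1)) = Mul(-10807, Pow(Add(-25808, Rational(-19446, 27847)), -1)) = Mul(-10807, Pow(Rational(-718694822, 27847), -1)) = Mul(-10807, Rational(-27847, 718694822)) = Rational(300942529, 718694822)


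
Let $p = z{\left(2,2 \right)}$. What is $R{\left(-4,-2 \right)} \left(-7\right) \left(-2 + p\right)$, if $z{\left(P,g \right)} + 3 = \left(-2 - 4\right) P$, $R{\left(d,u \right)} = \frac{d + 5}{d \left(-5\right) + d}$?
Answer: $\frac{119}{16} \approx 7.4375$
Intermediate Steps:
$R{\left(d,u \right)} = - \frac{5 + d}{4 d}$ ($R{\left(d,u \right)} = \frac{5 + d}{- 5 d + d} = \frac{5 + d}{\left(-4\right) d} = \left(5 + d\right) \left(- \frac{1}{4 d}\right) = - \frac{5 + d}{4 d}$)
$z{\left(P,g \right)} = -3 - 6 P$ ($z{\left(P,g \right)} = -3 + \left(-2 - 4\right) P = -3 - 6 P$)
$p = -15$ ($p = -3 - 12 = -15$)
$R{\left(-4,-2 \right)} \left(-7\right) \left(-2 + p\right) = \frac{-5 - -4}{4 \left(-4\right)} \left(-7\right) \left(-2 - 15\right) = \frac{1}{4} \left(- \frac{1}{4}\right) \left(-5 + 4\right) \left(-7\right) \left(-17\right) = \frac{1}{4} \left(- \frac{1}{4}\right) \left(-1\right) \left(-7\right) \left(-17\right) = \frac{1}{16} \left(-7\right) \left(-17\right) = \left(- \frac{7}{16}\right) \left(-17\right) = \frac{119}{16}$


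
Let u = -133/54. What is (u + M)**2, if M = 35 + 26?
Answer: 9991921/2916 ≈ 3426.6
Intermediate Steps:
M = 61
u = -133/54 (u = -133*1/54 = -133/54 ≈ -2.4630)
(u + M)**2 = (-133/54 + 61)**2 = (3161/54)**2 = 9991921/2916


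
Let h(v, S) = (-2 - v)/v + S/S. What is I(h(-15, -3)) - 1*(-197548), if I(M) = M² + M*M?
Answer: 44448308/225 ≈ 1.9755e+5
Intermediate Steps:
h(v, S) = 1 + (-2 - v)/v (h(v, S) = (-2 - v)/v + 1 = 1 + (-2 - v)/v)
I(M) = 2*M² (I(M) = M² + M² = 2*M²)
I(h(-15, -3)) - 1*(-197548) = 2*(-2/(-15))² - 1*(-197548) = 2*(-2*(-1/15))² + 197548 = 2*(2/15)² + 197548 = 2*(4/225) + 197548 = 8/225 + 197548 = 44448308/225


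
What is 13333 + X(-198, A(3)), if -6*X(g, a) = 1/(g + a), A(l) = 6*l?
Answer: 14399641/1080 ≈ 13333.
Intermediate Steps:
X(g, a) = -1/(6*(a + g)) (X(g, a) = -1/(6*(g + a)) = -1/(6*(a + g)))
13333 + X(-198, A(3)) = 13333 - 1/(6*(6*3) + 6*(-198)) = 13333 - 1/(6*18 - 1188) = 13333 - 1/(108 - 1188) = 13333 - 1/(-1080) = 13333 - 1*(-1/1080) = 13333 + 1/1080 = 14399641/1080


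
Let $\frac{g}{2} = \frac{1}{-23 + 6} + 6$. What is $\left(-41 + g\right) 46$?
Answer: $- \frac{22770}{17} \approx -1339.4$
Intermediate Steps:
$g = \frac{202}{17}$ ($g = 2 \left(\frac{1}{-23 + 6} + 6\right) = 2 \left(\frac{1}{-17} + 6\right) = 2 \left(- \frac{1}{17} + 6\right) = 2 \cdot \frac{101}{17} = \frac{202}{17} \approx 11.882$)
$\left(-41 + g\right) 46 = \left(-41 + \frac{202}{17}\right) 46 = \left(- \frac{495}{17}\right) 46 = - \frac{22770}{17}$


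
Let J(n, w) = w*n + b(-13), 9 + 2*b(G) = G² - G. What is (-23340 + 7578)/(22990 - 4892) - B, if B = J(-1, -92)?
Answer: -3246255/18098 ≈ -179.37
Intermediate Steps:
b(G) = -9/2 + G²/2 - G/2 (b(G) = -9/2 + (G² - G)/2 = -9/2 + (G²/2 - G/2) = -9/2 + G²/2 - G/2)
J(n, w) = 173/2 + n*w (J(n, w) = w*n + (-9/2 + (½)*(-13)² - ½*(-13)) = n*w + (-9/2 + (½)*169 + 13/2) = n*w + (-9/2 + 169/2 + 13/2) = n*w + 173/2 = 173/2 + n*w)
B = 357/2 (B = 173/2 - 1*(-92) = 173/2 + 92 = 357/2 ≈ 178.50)
(-23340 + 7578)/(22990 - 4892) - B = (-23340 + 7578)/(22990 - 4892) - 1*357/2 = -15762/18098 - 357/2 = -15762*1/18098 - 357/2 = -7881/9049 - 357/2 = -3246255/18098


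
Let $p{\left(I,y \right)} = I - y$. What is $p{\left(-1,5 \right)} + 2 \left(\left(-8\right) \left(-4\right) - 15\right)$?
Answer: $28$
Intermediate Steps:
$p{\left(-1,5 \right)} + 2 \left(\left(-8\right) \left(-4\right) - 15\right) = \left(-1 - 5\right) + 2 \left(\left(-8\right) \left(-4\right) - 15\right) = \left(-1 - 5\right) + 2 \left(32 - 15\right) = -6 + 2 \cdot 17 = -6 + 34 = 28$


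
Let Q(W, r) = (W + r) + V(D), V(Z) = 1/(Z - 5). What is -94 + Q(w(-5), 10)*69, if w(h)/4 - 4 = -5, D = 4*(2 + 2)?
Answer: 3589/11 ≈ 326.27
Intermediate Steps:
D = 16 (D = 4*4 = 16)
V(Z) = 1/(-5 + Z)
w(h) = -4 (w(h) = 16 + 4*(-5) = 16 - 20 = -4)
Q(W, r) = 1/11 + W + r (Q(W, r) = (W + r) + 1/(-5 + 16) = (W + r) + 1/11 = 1/11 + W + r)
-94 + Q(w(-5), 10)*69 = -94 + (1/11 - 4 + 10)*69 = -94 + (67/11)*69 = -94 + 4623/11 = 3589/11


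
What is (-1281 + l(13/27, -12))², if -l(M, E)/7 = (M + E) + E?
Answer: 908540164/729 ≈ 1.2463e+6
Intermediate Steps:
l(M, E) = -14*E - 7*M (l(M, E) = -7*((M + E) + E) = -7*((E + M) + E) = -7*(M + 2*E) = -14*E - 7*M)
(-1281 + l(13/27, -12))² = (-1281 + (-14*(-12) - 91/27))² = (-1281 + (168 - 91/27))² = (-1281 + 4445/27)² = (-30142/27)² = 908540164/729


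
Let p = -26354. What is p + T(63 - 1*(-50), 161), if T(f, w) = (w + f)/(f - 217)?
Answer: -1370545/52 ≈ -26357.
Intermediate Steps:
T(f, w) = (f + w)/(-217 + f)
p + T(63 - 1*(-50), 161) = -26354 + ((63 - 1*(-50)) + 161)/(-217 + (63 - 1*(-50))) = -26354 + ((63 + 50) + 161)/(-217 + (63 + 50)) = -26354 + (113 + 161)/(-217 + 113) = -26354 + 274/(-104) = -26354 - 1/104*274 = -26354 - 137/52 = -1370545/52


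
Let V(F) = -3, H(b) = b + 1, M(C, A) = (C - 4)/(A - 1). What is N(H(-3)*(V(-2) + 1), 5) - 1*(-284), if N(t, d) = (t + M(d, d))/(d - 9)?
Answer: 4527/16 ≈ 282.94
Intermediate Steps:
M(C, A) = (-4 + C)/(-1 + A)
H(b) = 1 + b
N(t, d) = (t + (-4 + d)/(-1 + d))/(-9 + d) (N(t, d) = (t + (-4 + d)/(-1 + d))/(d - 9) = (t + (-4 + d)/(-1 + d))/(-9 + d))
N(H(-3)*(V(-2) + 1), 5) - 1*(-284) = (-4 + 5 + ((1 - 3)*(-3 + 1))*(-1 + 5))/((-1 + 5)*(-9 + 5)) - 1*(-284) = (-4 + 5 - 2*(-2)*4)/(4*(-4)) + 284 = (¼)*(-¼)*(-4 + 5 + 4*4) + 284 = (¼)*(-¼)*(-4 + 5 + 16) + 284 = (¼)*(-¼)*17 + 284 = -17/16 + 284 = 4527/16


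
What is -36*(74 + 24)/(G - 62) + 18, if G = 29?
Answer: 1374/11 ≈ 124.91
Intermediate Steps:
-36*(74 + 24)/(G - 62) + 18 = -36*(74 + 24)/(29 - 62) + 18 = -3528/(-33) + 18 = -3528*(-1)/33 + 18 = -36*(-98/33) + 18 = 1176/11 + 18 = 1374/11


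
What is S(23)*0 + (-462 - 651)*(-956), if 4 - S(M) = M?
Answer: 1064028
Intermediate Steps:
S(M) = 4 - M
S(23)*0 + (-462 - 651)*(-956) = (4 - 1*23)*0 + (-462 - 651)*(-956) = (4 - 23)*0 - 1113*(-956) = -19*0 + 1064028 = 0 + 1064028 = 1064028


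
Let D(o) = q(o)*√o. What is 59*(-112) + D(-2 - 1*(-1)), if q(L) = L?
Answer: -6608 - I ≈ -6608.0 - 1.0*I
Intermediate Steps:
D(o) = o^(3/2) (D(o) = o*√o = o^(3/2))
59*(-112) + D(-2 - 1*(-1)) = 59*(-112) + (-2 - 1*(-1))^(3/2) = -6608 + (-2 + 1)^(3/2) = -6608 + (-1)^(3/2) = -6608 - I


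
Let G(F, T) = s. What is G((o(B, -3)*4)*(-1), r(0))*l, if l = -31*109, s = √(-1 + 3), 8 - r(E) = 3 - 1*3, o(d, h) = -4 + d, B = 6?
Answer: -3379*√2 ≈ -4778.6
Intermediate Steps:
r(E) = 8 (r(E) = 8 - (3 - 1*3) = 8 - (3 - 3) = 8 - 1*0 = 8 + 0 = 8)
s = √2 ≈ 1.4142
G(F, T) = √2
l = -3379
G((o(B, -3)*4)*(-1), r(0))*l = √2*(-3379) = -3379*√2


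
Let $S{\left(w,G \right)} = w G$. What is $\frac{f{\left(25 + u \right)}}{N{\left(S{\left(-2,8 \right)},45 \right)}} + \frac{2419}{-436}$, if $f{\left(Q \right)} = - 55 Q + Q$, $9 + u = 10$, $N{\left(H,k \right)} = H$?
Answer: $\frac{8960}{109} \approx 82.202$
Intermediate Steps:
$S{\left(w,G \right)} = G w$
$u = 1$ ($u = -9 + 10 = 1$)
$f{\left(Q \right)} = - 54 Q$
$\frac{f{\left(25 + u \right)}}{N{\left(S{\left(-2,8 \right)},45 \right)}} + \frac{2419}{-436} = \frac{\left(-54\right) \left(25 + 1\right)}{8 \left(-2\right)} + \frac{2419}{-436} = \frac{\left(-54\right) 26}{-16} + 2419 \left(- \frac{1}{436}\right) = \left(-1404\right) \left(- \frac{1}{16}\right) - \frac{2419}{436} = \frac{351}{4} - \frac{2419}{436} = \frac{8960}{109}$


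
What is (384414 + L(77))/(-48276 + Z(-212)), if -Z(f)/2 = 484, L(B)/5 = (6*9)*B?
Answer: -101301/12311 ≈ -8.2285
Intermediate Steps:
L(B) = 270*B (L(B) = 5*((6*9)*B) = 5*(54*B) = 270*B)
Z(f) = -968 (Z(f) = -2*484 = -968)
(384414 + L(77))/(-48276 + Z(-212)) = (384414 + 270*77)/(-48276 - 968) = (384414 + 20790)/(-49244) = 405204*(-1/49244) = -101301/12311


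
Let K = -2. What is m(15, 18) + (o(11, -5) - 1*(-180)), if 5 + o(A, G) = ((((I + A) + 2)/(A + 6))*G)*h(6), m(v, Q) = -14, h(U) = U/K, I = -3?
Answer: 2887/17 ≈ 169.82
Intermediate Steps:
h(U) = -U/2 (h(U) = U/(-2) = U*(-1/2) = -U/2)
o(A, G) = -5 - 3*G*(-1 + A)/(6 + A) (o(A, G) = -5 + ((((-3 + A) + 2)/(A + 6))*G)*(-1/2*6) = -5 + (((-1 + A)/(6 + A))*G)*(-3) = -5 + (G*(-1 + A)/(6 + A))*(-3) = -5 - 3*G*(-1 + A)/(6 + A))
m(15, 18) + (o(11, -5) - 1*(-180)) = -14 + ((-30 - 5*11 + 3*(-5) - 3*11*(-5))/(6 + 11) - 1*(-180)) = -14 + ((-30 - 55 - 15 + 165)/17 + 180) = -14 + ((1/17)*65 + 180) = -14 + (65/17 + 180) = -14 + 3125/17 = 2887/17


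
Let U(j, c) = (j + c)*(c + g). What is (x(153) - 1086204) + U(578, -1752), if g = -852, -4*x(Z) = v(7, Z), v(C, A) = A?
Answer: 7883415/4 ≈ 1.9709e+6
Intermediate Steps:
x(Z) = -Z/4
U(j, c) = (-852 + c)*(c + j) (U(j, c) = (j + c)*(c - 852) = (c + j)*(-852 + c) = (-852 + c)*(c + j))
(x(153) - 1086204) + U(578, -1752) = (-¼*153 - 1086204) + ((-1752)² - 852*(-1752) - 852*578 - 1752*578) = (-153/4 - 1086204) + (3069504 + 1492704 - 492456 - 1012656) = -4344969/4 + 3057096 = 7883415/4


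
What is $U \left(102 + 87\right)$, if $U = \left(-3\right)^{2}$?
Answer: $1701$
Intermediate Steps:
$U = 9$
$U \left(102 + 87\right) = 9 \left(102 + 87\right) = 9 \cdot 189 = 1701$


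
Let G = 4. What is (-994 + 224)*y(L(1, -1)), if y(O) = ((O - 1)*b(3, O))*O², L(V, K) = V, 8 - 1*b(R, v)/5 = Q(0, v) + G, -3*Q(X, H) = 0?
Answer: 0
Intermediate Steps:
Q(X, H) = 0 (Q(X, H) = -⅓*0 = 0)
b(R, v) = 20 (b(R, v) = 40 - 5*(0 + 4) = 40 - 5*4 = 40 - 20 = 20)
y(O) = O²*(-20 + 20*O) (y(O) = ((O - 1)*20)*O² = ((-1 + O)*20)*O² = (-20 + 20*O)*O² = O²*(-20 + 20*O))
(-994 + 224)*y(L(1, -1)) = (-994 + 224)*(20*1²*(-1 + 1)) = -15400*0 = -770*0 = 0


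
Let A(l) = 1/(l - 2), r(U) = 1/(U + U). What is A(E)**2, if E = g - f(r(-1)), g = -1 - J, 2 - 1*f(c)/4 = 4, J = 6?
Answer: 1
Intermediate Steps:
r(U) = 1/(2*U)
f(c) = -8 (f(c) = 8 - 4*4 = 8 - 16 = -8)
g = -7 (g = -1 - 1*6 = -1 - 6 = -7)
E = 1 (E = -7 - 1*(-8) = -7 + 8 = 1)
A(l) = 1/(-2 + l)
A(E)**2 = (1/(-2 + 1))**2 = (1/(-1))**2 = (-1)**2 = 1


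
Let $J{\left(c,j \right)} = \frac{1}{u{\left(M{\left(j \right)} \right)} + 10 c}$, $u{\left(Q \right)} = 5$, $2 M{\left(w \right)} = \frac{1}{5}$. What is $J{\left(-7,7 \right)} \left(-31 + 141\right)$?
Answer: $- \frac{22}{13} \approx -1.6923$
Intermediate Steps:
$M{\left(w \right)} = \frac{1}{10}$ ($M{\left(w \right)} = \frac{1}{2 \cdot 5} = \frac{1}{2} \cdot \frac{1}{5} = \frac{1}{10}$)
$J{\left(c,j \right)} = \frac{1}{5 + 10 c}$
$J{\left(-7,7 \right)} \left(-31 + 141\right) = \frac{1}{5 \left(1 + 2 \left(-7\right)\right)} \left(-31 + 141\right) = \frac{1}{5 \left(1 - 14\right)} 110 = \frac{1}{5 \left(-13\right)} 110 = \frac{1}{5} \left(- \frac{1}{13}\right) 110 = \left(- \frac{1}{65}\right) 110 = - \frac{22}{13}$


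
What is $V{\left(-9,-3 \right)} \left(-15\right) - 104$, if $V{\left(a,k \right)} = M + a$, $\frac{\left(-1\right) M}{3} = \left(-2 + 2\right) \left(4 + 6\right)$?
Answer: $31$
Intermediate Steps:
$M = 0$ ($M = - 3 \left(-2 + 2\right) \left(4 + 6\right) = - 3 \cdot 0 \cdot 10 = \left(-3\right) 0 = 0$)
$V{\left(a,k \right)} = a$ ($V{\left(a,k \right)} = 0 + a = a$)
$V{\left(-9,-3 \right)} \left(-15\right) - 104 = \left(-9\right) \left(-15\right) - 104 = 135 - 104 = 31$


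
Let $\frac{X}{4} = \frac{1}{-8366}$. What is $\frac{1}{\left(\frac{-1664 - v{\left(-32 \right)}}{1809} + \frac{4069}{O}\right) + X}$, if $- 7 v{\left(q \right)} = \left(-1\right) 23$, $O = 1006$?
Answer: $\frac{53287144974}{166394009987} \approx 0.32025$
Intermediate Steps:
$v{\left(q \right)} = \frac{23}{7}$ ($v{\left(q \right)} = - \frac{\left(-1\right) 23}{7} = \left(- \frac{1}{7}\right) \left(-23\right) = \frac{23}{7}$)
$X = - \frac{2}{4183}$ ($X = \frac{4}{-8366} = 4 \left(- \frac{1}{8366}\right) = - \frac{2}{4183} \approx -0.00047813$)
$\frac{1}{\left(\frac{-1664 - v{\left(-32 \right)}}{1809} + \frac{4069}{O}\right) + X} = \frac{1}{\left(\frac{-1664 - \frac{23}{7}}{1809} + \frac{4069}{1006}\right) - \frac{2}{4183}} = \frac{1}{\left(\left(-1664 - \frac{23}{7}\right) \frac{1}{1809} + 4069 \cdot \frac{1}{1006}\right) - \frac{2}{4183}} = \frac{1}{\left(\left(- \frac{11671}{7}\right) \frac{1}{1809} + \frac{4069}{1006}\right) - \frac{2}{4183}} = \frac{1}{\left(- \frac{11671}{12663} + \frac{4069}{1006}\right) - \frac{2}{4183}} = \frac{1}{\frac{39784721}{12738978} - \frac{2}{4183}} = \frac{1}{\frac{166394009987}{53287144974}} = \frac{53287144974}{166394009987}$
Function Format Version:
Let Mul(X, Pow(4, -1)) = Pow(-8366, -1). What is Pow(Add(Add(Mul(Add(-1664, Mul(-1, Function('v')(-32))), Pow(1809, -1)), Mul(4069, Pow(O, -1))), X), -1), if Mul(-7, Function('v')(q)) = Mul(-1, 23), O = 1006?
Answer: Rational(53287144974, 166394009987) ≈ 0.32025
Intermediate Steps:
Function('v')(q) = Rational(23, 7) (Function('v')(q) = Mul(Rational(-1, 7), Mul(-1, 23)) = Mul(Rational(-1, 7), -23) = Rational(23, 7))
X = Rational(-2, 4183) (X = Mul(4, Pow(-8366, -1)) = Mul(4, Rational(-1, 8366)) = Rational(-2, 4183) ≈ -0.00047813)
Pow(Add(Add(Mul(Add(-1664, Mul(-1, Function('v')(-32))), Pow(1809, -1)), Mul(4069, Pow(O, -1))), X), -1) = Pow(Add(Add(Mul(Add(-1664, Mul(-1, Rational(23, 7))), Pow(1809, -1)), Mul(4069, Pow(1006, -1))), Rational(-2, 4183)), -1) = Pow(Add(Add(Mul(Add(-1664, Rational(-23, 7)), Rational(1, 1809)), Mul(4069, Rational(1, 1006))), Rational(-2, 4183)), -1) = Pow(Add(Add(Mul(Rational(-11671, 7), Rational(1, 1809)), Rational(4069, 1006)), Rational(-2, 4183)), -1) = Pow(Add(Add(Rational(-11671, 12663), Rational(4069, 1006)), Rational(-2, 4183)), -1) = Pow(Add(Rational(39784721, 12738978), Rational(-2, 4183)), -1) = Pow(Rational(166394009987, 53287144974), -1) = Rational(53287144974, 166394009987)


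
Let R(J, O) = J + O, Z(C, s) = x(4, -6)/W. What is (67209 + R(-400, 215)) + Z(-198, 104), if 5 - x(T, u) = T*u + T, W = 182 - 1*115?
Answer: 4490633/67 ≈ 67024.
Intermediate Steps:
W = 67 (W = 182 - 115 = 67)
x(T, u) = 5 - T - T*u (x(T, u) = 5 - (T*u + T) = 5 - (T + T*u) = 5 + (-T - T*u) = 5 - T - T*u)
Z(C, s) = 25/67 (Z(C, s) = (5 - 1*4 - 1*4*(-6))/67 = (5 - 4 + 24)*(1/67) = 25*(1/67) = 25/67)
(67209 + R(-400, 215)) + Z(-198, 104) = (67209 + (-400 + 215)) + 25/67 = (67209 - 185) + 25/67 = 67024 + 25/67 = 4490633/67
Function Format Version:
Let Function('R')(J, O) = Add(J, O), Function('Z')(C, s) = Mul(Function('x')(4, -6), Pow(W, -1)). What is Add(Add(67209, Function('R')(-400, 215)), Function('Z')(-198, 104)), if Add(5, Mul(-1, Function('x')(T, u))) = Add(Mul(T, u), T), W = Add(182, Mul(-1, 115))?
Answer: Rational(4490633, 67) ≈ 67024.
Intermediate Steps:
W = 67 (W = Add(182, -115) = 67)
Function('x')(T, u) = Add(5, Mul(-1, T), Mul(-1, T, u)) (Function('x')(T, u) = Add(5, Mul(-1, Add(Mul(T, u), T))) = Add(5, Mul(-1, Add(T, Mul(T, u)))) = Add(5, Add(Mul(-1, T), Mul(-1, T, u))) = Add(5, Mul(-1, T), Mul(-1, T, u)))
Function('Z')(C, s) = Rational(25, 67) (Function('Z')(C, s) = Mul(Add(5, Mul(-1, 4), Mul(-1, 4, -6)), Pow(67, -1)) = Mul(Add(5, -4, 24), Rational(1, 67)) = Mul(25, Rational(1, 67)) = Rational(25, 67))
Add(Add(67209, Function('R')(-400, 215)), Function('Z')(-198, 104)) = Add(Add(67209, Add(-400, 215)), Rational(25, 67)) = Add(Add(67209, -185), Rational(25, 67)) = Add(67024, Rational(25, 67)) = Rational(4490633, 67)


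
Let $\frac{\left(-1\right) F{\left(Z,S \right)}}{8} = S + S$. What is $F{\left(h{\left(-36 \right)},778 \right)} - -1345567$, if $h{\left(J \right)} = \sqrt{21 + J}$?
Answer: $1333119$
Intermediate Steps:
$F{\left(Z,S \right)} = - 16 S$ ($F{\left(Z,S \right)} = - 8 \left(S + S\right) = - 8 \cdot 2 S = - 16 S$)
$F{\left(h{\left(-36 \right)},778 \right)} - -1345567 = \left(-16\right) 778 - -1345567 = -12448 + 1345567 = 1333119$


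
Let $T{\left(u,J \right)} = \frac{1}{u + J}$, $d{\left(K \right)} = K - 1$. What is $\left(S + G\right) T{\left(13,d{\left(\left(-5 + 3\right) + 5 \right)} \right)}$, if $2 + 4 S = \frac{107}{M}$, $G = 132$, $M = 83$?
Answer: $\frac{8753}{996} \approx 8.7881$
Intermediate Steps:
$d{\left(K \right)} = -1 + K$
$S = - \frac{59}{332}$ ($S = - \frac{1}{2} + \frac{107 \cdot \frac{1}{83}}{4} = - \frac{1}{2} + \frac{1}{4} \cdot \frac{107}{83} = - \frac{1}{2} + \frac{107}{332} = - \frac{59}{332} \approx -0.17771$)
$T{\left(u,J \right)} = \frac{1}{J + u}$
$\left(S + G\right) T{\left(13,d{\left(\left(-5 + 3\right) + 5 \right)} \right)} = \frac{- \frac{59}{332} + 132}{\left(-1 + \left(\left(-5 + 3\right) + 5\right)\right) + 13} = \frac{43765}{332 \left(\left(-1 + \left(-2 + 5\right)\right) + 13\right)} = \frac{43765}{332 \left(\left(-1 + 3\right) + 13\right)} = \frac{43765}{332 \left(2 + 13\right)} = \frac{43765}{332 \cdot 15} = \frac{43765}{332} \cdot \frac{1}{15} = \frac{8753}{996}$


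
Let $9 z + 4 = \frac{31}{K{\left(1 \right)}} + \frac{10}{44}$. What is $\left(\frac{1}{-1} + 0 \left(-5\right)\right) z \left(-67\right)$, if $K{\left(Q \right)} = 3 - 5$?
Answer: $- \frac{14204}{99} \approx -143.47$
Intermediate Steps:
$K{\left(Q \right)} = -2$
$z = - \frac{212}{99}$ ($z = - \frac{4}{9} + \frac{\frac{31}{-2} + \frac{10}{44}}{9} = - \frac{4}{9} + \frac{31 \left(- \frac{1}{2}\right) + 10 \cdot \frac{1}{44}}{9} = - \frac{4}{9} + \frac{- \frac{31}{2} + \frac{5}{22}}{9} = - \frac{4}{9} + \frac{1}{9} \left(- \frac{168}{11}\right) = - \frac{4}{9} - \frac{56}{33} = - \frac{212}{99} \approx -2.1414$)
$\left(\frac{1}{-1} + 0 \left(-5\right)\right) z \left(-67\right) = \left(\frac{1}{-1} + 0 \left(-5\right)\right) \left(- \frac{212}{99}\right) \left(-67\right) = \left(-1 + 0\right) \left(- \frac{212}{99}\right) \left(-67\right) = \left(-1\right) \left(- \frac{212}{99}\right) \left(-67\right) = \frac{212}{99} \left(-67\right) = - \frac{14204}{99}$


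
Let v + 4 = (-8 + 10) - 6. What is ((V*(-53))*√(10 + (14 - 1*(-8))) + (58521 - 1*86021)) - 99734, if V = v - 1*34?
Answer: -127234 + 8904*√2 ≈ -1.1464e+5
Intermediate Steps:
v = -8 (v = -4 + ((-8 + 10) - 6) = -4 + (2 - 6) = -4 - 4 = -8)
V = -42 (V = -8 - 1*34 = -8 - 34 = -42)
((V*(-53))*√(10 + (14 - 1*(-8))) + (58521 - 1*86021)) - 99734 = ((-42*(-53))*√(10 + (14 - 1*(-8))) + (58521 - 1*86021)) - 99734 = (2226*√(10 + (14 + 8)) + (58521 - 86021)) - 99734 = (2226*√(10 + 22) - 27500) - 99734 = (2226*√32 - 27500) - 99734 = (2226*(4*√2) - 27500) - 99734 = (8904*√2 - 27500) - 99734 = (-27500 + 8904*√2) - 99734 = -127234 + 8904*√2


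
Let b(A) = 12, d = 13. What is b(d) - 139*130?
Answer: -18058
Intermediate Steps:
b(d) - 139*130 = 12 - 139*130 = 12 - 18070 = -18058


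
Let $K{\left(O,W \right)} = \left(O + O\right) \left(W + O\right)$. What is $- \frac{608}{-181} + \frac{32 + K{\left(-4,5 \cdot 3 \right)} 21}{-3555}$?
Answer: $\frac{2490136}{643455} \approx 3.8699$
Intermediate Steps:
$K{\left(O,W \right)} = 2 O \left(O + W\right)$
$- \frac{608}{-181} + \frac{32 + K{\left(-4,5 \cdot 3 \right)} 21}{-3555} = - \frac{608}{-181} + \frac{32 + 2 \left(-4\right) \left(-4 + 5 \cdot 3\right) 21}{-3555} = \left(-608\right) \left(- \frac{1}{181}\right) + \left(32 + 2 \left(-4\right) \left(-4 + 15\right) 21\right) \left(- \frac{1}{3555}\right) = \frac{608}{181} + \left(32 + 2 \left(-4\right) 11 \cdot 21\right) \left(- \frac{1}{3555}\right) = \frac{608}{181} + \left(32 - 1848\right) \left(- \frac{1}{3555}\right) = \frac{608}{181} - - \frac{1816}{3555} = \frac{608}{181} + \frac{1816}{3555} = \frac{2490136}{643455}$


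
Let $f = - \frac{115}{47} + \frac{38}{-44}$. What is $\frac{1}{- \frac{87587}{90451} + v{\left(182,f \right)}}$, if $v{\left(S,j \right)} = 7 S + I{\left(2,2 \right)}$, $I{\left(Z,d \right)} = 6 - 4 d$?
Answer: $\frac{90451}{114966085} \approx 0.00078676$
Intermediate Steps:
$f = - \frac{3423}{1034}$ ($f = \left(-115\right) \frac{1}{47} + 38 \left(- \frac{1}{44}\right) = - \frac{115}{47} - \frac{19}{22} = - \frac{3423}{1034} \approx -3.3104$)
$v{\left(S,j \right)} = -2 + 7 S$ ($v{\left(S,j \right)} = 7 S + \left(6 - 8\right) = 7 S - 2 = -2 + 7 S$)
$\frac{1}{- \frac{87587}{90451} + v{\left(182,f \right)}} = \frac{1}{- \frac{87587}{90451} + \left(-2 + 7 \cdot 182\right)} = \frac{1}{\left(-87587\right) \frac{1}{90451} + \left(-2 + 1274\right)} = \frac{1}{- \frac{87587}{90451} + 1272} = \frac{1}{\frac{114966085}{90451}} = \frac{90451}{114966085}$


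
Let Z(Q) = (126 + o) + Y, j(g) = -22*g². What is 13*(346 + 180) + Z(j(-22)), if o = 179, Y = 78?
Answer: 7221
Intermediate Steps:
Z(Q) = 383 (Z(Q) = (126 + 179) + 78 = 305 + 78 = 383)
13*(346 + 180) + Z(j(-22)) = 13*(346 + 180) + 383 = 13*526 + 383 = 6838 + 383 = 7221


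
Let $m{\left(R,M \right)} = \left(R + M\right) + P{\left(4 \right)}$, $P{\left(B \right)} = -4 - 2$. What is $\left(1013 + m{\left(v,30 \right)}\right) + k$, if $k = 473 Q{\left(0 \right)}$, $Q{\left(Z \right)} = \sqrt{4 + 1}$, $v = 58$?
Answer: $1095 + 473 \sqrt{5} \approx 2152.7$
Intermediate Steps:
$Q{\left(Z \right)} = \sqrt{5}$
$P{\left(B \right)} = -6$ ($P{\left(B \right)} = -4 - 2 = -6$)
$m{\left(R,M \right)} = -6 + M + R$ ($m{\left(R,M \right)} = \left(R + M\right) - 6 = \left(M + R\right) - 6 = -6 + M + R$)
$k = 473 \sqrt{5} \approx 1057.7$
$\left(1013 + m{\left(v,30 \right)}\right) + k = \left(1013 + \left(-6 + 30 + 58\right)\right) + 473 \sqrt{5} = \left(1013 + 82\right) + 473 \sqrt{5} = 1095 + 473 \sqrt{5}$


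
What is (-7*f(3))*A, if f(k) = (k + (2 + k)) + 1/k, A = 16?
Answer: -2800/3 ≈ -933.33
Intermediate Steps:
f(k) = 2 + 1/k + 2*k (f(k) = (2 + 2*k) + 1/k = 2 + 1/k + 2*k)
(-7*f(3))*A = -7*(2 + 1/3 + 2*3)*16 = -7*(2 + ⅓ + 6)*16 = -7*25/3*16 = -175/3*16 = -2800/3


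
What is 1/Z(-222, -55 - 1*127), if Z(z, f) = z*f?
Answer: 1/40404 ≈ 2.4750e-5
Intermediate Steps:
Z(z, f) = f*z
1/Z(-222, -55 - 1*127) = 1/((-55 - 1*127)*(-222)) = 1/((-55 - 127)*(-222)) = 1/(-182*(-222)) = 1/40404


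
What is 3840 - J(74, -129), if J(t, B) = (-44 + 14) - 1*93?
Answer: 3963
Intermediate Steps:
J(t, B) = -123 (J(t, B) = -30 - 93 = -123)
3840 - J(74, -129) = 3840 - 1*(-123) = 3840 + 123 = 3963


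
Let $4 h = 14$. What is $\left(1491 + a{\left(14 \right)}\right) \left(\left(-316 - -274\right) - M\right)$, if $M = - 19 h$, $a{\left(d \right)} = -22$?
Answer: $\frac{71981}{2} \approx 35991.0$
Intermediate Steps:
$h = \frac{7}{2}$ ($h = \frac{1}{4} \cdot 14 = \frac{7}{2} \approx 3.5$)
$M = - \frac{133}{2}$ ($M = \left(-19\right) \frac{7}{2} = - \frac{133}{2} \approx -66.5$)
$\left(1491 + a{\left(14 \right)}\right) \left(\left(-316 - -274\right) - M\right) = \left(1491 - 22\right) \left(\left(-316 - -274\right) - - \frac{133}{2}\right) = 1469 \left(\left(-316 + 274\right) + \frac{133}{2}\right) = 1469 \left(-42 + \frac{133}{2}\right) = 1469 \cdot \frac{49}{2} = \frac{71981}{2}$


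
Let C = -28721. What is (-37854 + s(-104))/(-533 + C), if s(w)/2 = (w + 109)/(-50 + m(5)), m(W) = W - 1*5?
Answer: 189271/146270 ≈ 1.2940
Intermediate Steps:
m(W) = -5 + W (m(W) = W - 5 = -5 + W)
s(w) = -109/25 - w/25 (s(w) = 2*((w + 109)/(-50 + (-5 + 5))) = 2*((109 + w)/(-50 + 0)) = 2*((109 + w)/(-50)) = 2*((109 + w)*(-1/50)) = 2*(-109/50 - w/50) = -109/25 - w/25)
(-37854 + s(-104))/(-533 + C) = (-37854 + (-109/25 - 1/25*(-104)))/(-533 - 28721) = (-37854 + (-109/25 + 104/25))/(-29254) = (-37854 - ⅕)*(-1/29254) = -189271/5*(-1/29254) = 189271/146270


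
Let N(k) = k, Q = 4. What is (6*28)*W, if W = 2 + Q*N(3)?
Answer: 2352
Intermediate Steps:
W = 14 (W = 2 + 4*3 = 2 + 12 = 14)
(6*28)*W = (6*28)*14 = 168*14 = 2352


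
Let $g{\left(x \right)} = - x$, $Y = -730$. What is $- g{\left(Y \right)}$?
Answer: $-730$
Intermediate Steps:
$- g{\left(Y \right)} = - \left(-1\right) \left(-730\right) = \left(-1\right) 730 = -730$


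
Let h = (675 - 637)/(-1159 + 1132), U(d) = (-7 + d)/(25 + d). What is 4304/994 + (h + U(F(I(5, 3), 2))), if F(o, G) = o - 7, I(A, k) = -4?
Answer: 21965/13419 ≈ 1.6369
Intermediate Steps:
F(o, G) = -7 + o
U(d) = (-7 + d)/(25 + d)
h = -38/27 (h = 38/(-27) = 38*(-1/27) = -38/27 ≈ -1.4074)
4304/994 + (h + U(F(I(5, 3), 2))) = 4304/994 + (-38/27 + (-7 + (-7 - 4))/(25 + (-7 - 4))) = 4304*(1/994) + (-38/27 + (-7 - 11)/(25 - 11)) = 2152/497 + (-38/27 - 18/14) = 2152/497 + (-38/27 + (1/14)*(-18)) = 2152/497 + (-38/27 - 9/7) = 2152/497 - 509/189 = 21965/13419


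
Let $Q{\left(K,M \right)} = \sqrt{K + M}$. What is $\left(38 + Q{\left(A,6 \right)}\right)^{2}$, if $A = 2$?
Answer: $1452 + 152 \sqrt{2} \approx 1667.0$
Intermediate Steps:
$\left(38 + Q{\left(A,6 \right)}\right)^{2} = \left(38 + \sqrt{2 + 6}\right)^{2} = \left(38 + \sqrt{8}\right)^{2} = \left(38 + 2 \sqrt{2}\right)^{2}$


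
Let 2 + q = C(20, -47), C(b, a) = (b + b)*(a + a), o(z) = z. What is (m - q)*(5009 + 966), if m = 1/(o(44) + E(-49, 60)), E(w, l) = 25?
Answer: 1550984525/69 ≈ 2.2478e+7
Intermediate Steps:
C(b, a) = 4*a*b (C(b, a) = (2*b)*(2*a) = 4*a*b)
q = -3762 (q = -2 + 4*(-47)*20 = -2 - 3760 = -3762)
m = 1/69 (m = 1/(44 + 25) = 1/69 ≈ 0.014493)
(m - q)*(5009 + 966) = (1/69 - 1*(-3762))*(5009 + 966) = (1/69 + 3762)*5975 = (259579/69)*5975 = 1550984525/69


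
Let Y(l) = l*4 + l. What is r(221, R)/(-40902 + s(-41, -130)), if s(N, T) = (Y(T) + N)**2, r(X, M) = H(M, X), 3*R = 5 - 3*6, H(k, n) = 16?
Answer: 16/436579 ≈ 3.6649e-5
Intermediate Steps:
Y(l) = 5*l (Y(l) = 4*l + l = 5*l)
R = -13/3 (R = (5 - 3*6)/3 = (5 - 18)/3 = (1/3)*(-13) = -13/3 ≈ -4.3333)
r(X, M) = 16
s(N, T) = (N + 5*T)**2 (s(N, T) = (5*T + N)**2 = (N + 5*T)**2)
r(221, R)/(-40902 + s(-41, -130)) = 16/(-40902 + (-41 + 5*(-130))**2) = 16/(-40902 + (-41 - 650)**2) = 16/(-40902 + (-691)**2) = 16/(-40902 + 477481) = 16/436579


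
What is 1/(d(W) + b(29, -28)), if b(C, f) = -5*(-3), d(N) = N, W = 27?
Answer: 1/42 ≈ 0.023810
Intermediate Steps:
b(C, f) = 15
1/(d(W) + b(29, -28)) = 1/(27 + 15) = 1/42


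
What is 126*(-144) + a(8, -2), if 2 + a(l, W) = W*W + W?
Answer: -18144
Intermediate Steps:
a(l, W) = -2 + W + W² (a(l, W) = -2 + (W*W + W) = -2 + (W² + W) = -2 + (W + W²) = -2 + W + W²)
126*(-144) + a(8, -2) = 126*(-144) + (-2 - 2 + (-2)²) = -18144 + (-2 - 2 + 4) = -18144 + 0 = -18144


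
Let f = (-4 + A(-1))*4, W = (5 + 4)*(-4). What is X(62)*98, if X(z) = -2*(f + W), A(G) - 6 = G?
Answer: 6272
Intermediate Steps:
A(G) = 6 + G
W = -36 (W = 9*(-4) = -36)
f = 4 (f = (-4 + (6 - 1))*4 = (-4 + 5)*4 = 1*4 = 4)
X(z) = 64 (X(z) = -2*(4 - 36) = -2*(-32) = 64)
X(62)*98 = 64*98 = 6272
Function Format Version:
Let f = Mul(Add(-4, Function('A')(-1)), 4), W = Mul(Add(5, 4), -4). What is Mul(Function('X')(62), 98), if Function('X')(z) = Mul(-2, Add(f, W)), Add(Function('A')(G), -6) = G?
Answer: 6272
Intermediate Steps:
Function('A')(G) = Add(6, G)
W = -36 (W = Mul(9, -4) = -36)
f = 4 (f = Mul(Add(-4, Add(6, -1)), 4) = Mul(Add(-4, 5), 4) = Mul(1, 4) = 4)
Function('X')(z) = 64 (Function('X')(z) = Mul(-2, Add(4, -36)) = Mul(-2, -32) = 64)
Mul(Function('X')(62), 98) = Mul(64, 98) = 6272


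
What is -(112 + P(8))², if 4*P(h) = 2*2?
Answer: -12769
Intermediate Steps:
P(h) = 1 (P(h) = (2*2)/4 = (¼)*4 = 1)
-(112 + P(8))² = -(112 + 1)² = -1*113² = -1*12769 = -12769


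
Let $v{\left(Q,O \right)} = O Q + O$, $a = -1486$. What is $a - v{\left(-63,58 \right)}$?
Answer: $2110$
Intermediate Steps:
$v{\left(Q,O \right)} = O + O Q$
$a - v{\left(-63,58 \right)} = -1486 - 58 \left(1 - 63\right) = -1486 - 58 \left(-62\right) = -1486 - -3596 = -1486 + 3596 = 2110$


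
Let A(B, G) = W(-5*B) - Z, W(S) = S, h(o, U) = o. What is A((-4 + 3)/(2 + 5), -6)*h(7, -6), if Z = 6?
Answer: -37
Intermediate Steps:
A(B, G) = -6 - 5*B (A(B, G) = -5*B - 1*6 = -5*B - 6 = -6 - 5*B)
A((-4 + 3)/(2 + 5), -6)*h(7, -6) = (-6 - 5*(-4 + 3)/(2 + 5))*7 = (-6 - (-5)/7)*7 = (-6 - 5*(-⅐))*7 = (-6 + 5/7)*7 = -37/7*7 = -37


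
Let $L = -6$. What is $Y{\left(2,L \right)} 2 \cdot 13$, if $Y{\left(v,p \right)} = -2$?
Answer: $-52$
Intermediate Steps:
$Y{\left(2,L \right)} 2 \cdot 13 = \left(-2\right) 2 \cdot 13 = \left(-4\right) 13 = -52$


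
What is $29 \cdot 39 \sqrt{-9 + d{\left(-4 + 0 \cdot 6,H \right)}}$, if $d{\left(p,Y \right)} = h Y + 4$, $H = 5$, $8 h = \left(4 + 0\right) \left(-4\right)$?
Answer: $1131 i \sqrt{15} \approx 4380.3 i$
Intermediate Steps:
$h = -2$ ($h = \frac{\left(4 + 0\right) \left(-4\right)}{8} = \frac{4 \left(-4\right)}{8} = \frac{1}{8} \left(-16\right) = -2$)
$d{\left(p,Y \right)} = 4 - 2 Y$ ($d{\left(p,Y \right)} = - 2 Y + 4 = 4 - 2 Y$)
$29 \cdot 39 \sqrt{-9 + d{\left(-4 + 0 \cdot 6,H \right)}} = 29 \cdot 39 \sqrt{-9 + \left(4 - 10\right)} = 1131 \sqrt{-9 + \left(4 - 10\right)} = 1131 \sqrt{-9 - 6} = 1131 \sqrt{-15} = 1131 i \sqrt{15}$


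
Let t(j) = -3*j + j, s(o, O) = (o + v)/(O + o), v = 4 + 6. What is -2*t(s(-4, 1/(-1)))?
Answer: -24/5 ≈ -4.8000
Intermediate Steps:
v = 10
s(o, O) = (10 + o)/(O + o) (s(o, O) = (o + 10)/(O + o) = (10 + o)/(O + o))
t(j) = -2*j
-2*t(s(-4, 1/(-1))) = -(-4)*(10 - 4)/(1/(-1) - 4) = -(-4)*6/(-1 - 4) = -(-4)*6/(-5) = -(-4)*(-⅕*6) = -(-4)*(-6)/5 = -2*12/5 = -24/5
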